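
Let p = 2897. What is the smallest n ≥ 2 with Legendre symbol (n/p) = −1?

3

(2/2897) = +1, so 2 is a residue.
(3/2897) = −1, so 3 is the smallest positive non-residue mod 2897.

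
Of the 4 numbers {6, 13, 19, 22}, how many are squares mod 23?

2

(6/23) = +1 → QR.
(13/23) = +1 → QR.
(19/23) = -1 → non-residue.
(22/23) = -1 → non-residue.
Total quadratic residues among the 4: 2.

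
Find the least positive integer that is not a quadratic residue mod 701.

2

(2/701) = −1, so 2 is the smallest positive non-residue mod 701.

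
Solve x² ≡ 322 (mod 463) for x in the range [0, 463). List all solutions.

67, 396

Since 463 ≡ 3 (mod 4), a square root of 322 is 322^((463+1)/4) = 322^116 mod 463.
Repeated squaring: 322^2≡435, 322^4≡321, 322^8≡255, 322^16≡205, 322^32≡355, 322^64≡89 (mod 463).
322^116 = 322^(64+32+16+4) ≡ 67 (mod 463).
Check: 67² = 4489 ≡ 322 (mod 463). The two roots are 67 and 396.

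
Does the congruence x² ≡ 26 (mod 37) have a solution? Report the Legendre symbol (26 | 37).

Pull out 2: since 37 ≡ 5 (mod 8), (2/37) = -1.
Reciprocity: 13 ≡ 1 and 37 ≡ 1 (mod 4), so (13/37) = +(37/13).
Reduce top mod 13: now compute (11/13).
Reciprocity: 11 ≡ 3 and 13 ≡ 1 (mod 4), so (11/13) = +(13/11).
Reduce top mod 11: now compute (2/11).
Pull out 2: since 11 ≡ 3 (mod 8), (2/11) = -1.
Reached (1/11) = 1. Collecting the sign flips along the way, the symbol is +1.

1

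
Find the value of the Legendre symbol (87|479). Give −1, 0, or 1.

Euler's criterion: (87/479) ≡ 87^239 (mod 479).
87^2 ≡ 384 (mod 479)
87^4 ≡ 403 (mod 479)
87^8 ≡ 28 (mod 479)
87^16 ≡ 305 (mod 479)
87^32 ≡ 99 (mod 479)
87^64 ≡ 221 (mod 479)
87^128 ≡ 462 (mod 479)
87^239 = 87^(128+64+32+8+4+2+1) ≡ 478 (mod 479).
Result is 478 ≡ −1, so (87/479) = −1.

-1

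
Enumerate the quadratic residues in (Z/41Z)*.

Square k = 1,…,20 (k and 41−k give the same square):
1²=1, 2²=4, 3²=9, 4²=16, 5²=25, 6²=36, 7²≡8, 8²≡23, 9²≡40, 10²≡18, 11²≡39, 12²≡21, 13²≡5, 14²≡32, 15²≡20, 16²≡10, 17²≡2, 18²≡37, 19²≡33, 20²≡31 (mod 41).
So the quadratic residues mod 41 are {1, 2, 4, 5, 8, 9, 10, 16, 18, 20, 21, 23, 25, 31, 32, 33, 36, 37, 39, 40}.

1,2,4,5,8,9,10,16,18,20,21,23,25,31,32,33,36,37,39,40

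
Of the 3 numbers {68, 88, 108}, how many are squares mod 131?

1

(68/131) = -1 → non-residue.
(88/131) = -1 → non-residue.
(108/131) = +1 → QR.
Total quadratic residues among the 3: 1.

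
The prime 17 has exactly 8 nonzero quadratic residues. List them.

Square k = 1,…,8 (k and 17−k give the same square):
1²=1, 2²=4, 3²=9, 4²=16, 5²≡8, 6²≡2, 7²≡15, 8²≡13 (mod 17).
So the quadratic residues mod 17 are {1, 2, 4, 8, 9, 13, 15, 16}.

1,2,4,8,9,13,15,16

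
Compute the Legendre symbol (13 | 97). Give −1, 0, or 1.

Reciprocity: 13 ≡ 1 and 97 ≡ 1 (mod 4), so (13/97) = +(97/13).
Reduce top mod 13: now compute (6/13).
Pull out 2: since 13 ≡ 5 (mod 8), (2/13) = -1.
Reciprocity: 3 ≡ 3 and 13 ≡ 1 (mod 4), so (3/13) = +(13/3).
Reduce top mod 3: now compute (1/3).
Reached (1/3) = 1. Collecting the sign flips along the way, the symbol is -1.

-1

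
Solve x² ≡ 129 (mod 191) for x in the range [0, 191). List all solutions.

79, 112

Since 191 ≡ 3 (mod 4), a square root of 129 is 129^((191+1)/4) = 129^48 mod 191.
Repeated squaring: 129^2≡24, 129^4≡3, 129^8≡9, 129^16≡81, 129^32≡67 (mod 191).
129^48 = 129^(32+16) ≡ 79 (mod 191).
Check: 79² = 6241 ≡ 129 (mod 191). The two roots are 79 and 112.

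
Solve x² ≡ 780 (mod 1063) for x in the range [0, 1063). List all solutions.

Since 1063 ≡ 3 (mod 4), a square root of 780 is 780^((1063+1)/4) = 780^266 mod 1063.
Repeated squaring: 780^2≡364, 780^4≡684, 780^8≡136, 780^16≡425, 780^32≡978, 780^64≡847, 780^128≡947, 780^256≡700 (mod 1063).
780^266 = 780^(256+8+2) ≡ 63 (mod 1063).
Check: 63² = 3969 ≡ 780 (mod 1063). The two roots are 63 and 1000.

63, 1000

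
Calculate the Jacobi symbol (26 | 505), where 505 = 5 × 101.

Pull out 2: since 505 ≡ 1 (mod 8), (2/505) = +1.
Reciprocity: 13 ≡ 1 and 505 ≡ 1 (mod 4), so (13/505) = +(505/13).
Reduce top mod 13: now compute (11/13).
Reciprocity: 11 ≡ 3 and 13 ≡ 1 (mod 4), so (11/13) = +(13/11).
Reduce top mod 11: now compute (2/11).
Pull out 2: since 11 ≡ 3 (mod 8), (2/11) = -1.
Reached (1/11) = 1. Collecting the sign flips along the way, the symbol is -1.

-1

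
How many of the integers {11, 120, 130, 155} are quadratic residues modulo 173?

1

(11/173) = -1 → non-residue.
(120/173) = -1 → non-residue.
(130/173) = +1 → QR.
(155/173) = -1 → non-residue.
Total quadratic residues among the 4: 1.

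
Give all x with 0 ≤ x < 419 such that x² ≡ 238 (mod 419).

186, 233

Since 419 ≡ 3 (mod 4), a square root of 238 is 238^((419+1)/4) = 238^105 mod 419.
Repeated squaring: 238^2≡79, 238^4≡375, 238^8≡260, 238^16≡141, 238^32≡188, 238^64≡148 (mod 419).
238^105 = 238^(64+32+8+1) ≡ 186 (mod 419).
Check: 186² = 34596 ≡ 238 (mod 419). The two roots are 186 and 233.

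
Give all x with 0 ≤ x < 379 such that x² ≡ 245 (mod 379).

Since 379 ≡ 3 (mod 4), a square root of 245 is 245^((379+1)/4) = 245^95 mod 379.
Repeated squaring: 245^2≡143, 245^4≡362, 245^8≡289, 245^16≡141, 245^32≡173, 245^64≡367 (mod 379).
245^95 = 245^(64+16+8+4+2+1) ≡ 106 (mod 379).
Check: 106² = 11236 ≡ 245 (mod 379). The two roots are 106 and 273.

106, 273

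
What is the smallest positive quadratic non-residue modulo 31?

(2/31) = +1, so 2 is a residue.
(3/31) = −1, so 3 is the smallest positive non-residue mod 31.

3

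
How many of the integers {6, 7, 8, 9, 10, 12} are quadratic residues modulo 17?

(6/17) = -1 → non-residue.
(7/17) = -1 → non-residue.
(8/17) = +1 → QR.
(9/17) = +1 → QR.
(10/17) = -1 → non-residue.
(12/17) = -1 → non-residue.
Total quadratic residues among the 6: 2.

2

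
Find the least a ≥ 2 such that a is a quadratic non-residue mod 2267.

2

(2/2267) = −1, so 2 is the smallest positive non-residue mod 2267.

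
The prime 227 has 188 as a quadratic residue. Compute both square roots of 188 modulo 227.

85, 142

Since 227 ≡ 3 (mod 4), a square root of 188 is 188^((227+1)/4) = 188^57 mod 227.
Repeated squaring: 188^2≡159, 188^4≡84, 188^8≡19, 188^16≡134, 188^32≡23 (mod 227).
188^57 = 188^(32+16+8+1) ≡ 85 (mod 227).
Check: 85² = 7225 ≡ 188 (mod 227). The two roots are 85 and 142.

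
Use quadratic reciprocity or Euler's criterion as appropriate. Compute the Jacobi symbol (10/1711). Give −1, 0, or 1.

1

Pull out 2: since 1711 ≡ 7 (mod 8), (2/1711) = +1.
Reciprocity: 5 ≡ 1 and 1711 ≡ 3 (mod 4), so (5/1711) = +(1711/5).
Reduce top mod 5: now compute (1/5).
Reached (1/5) = 1. Collecting the sign flips along the way, the symbol is +1.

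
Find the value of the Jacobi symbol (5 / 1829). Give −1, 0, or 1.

1

Reciprocity: 5 ≡ 1 and 1829 ≡ 1 (mod 4), so (5/1829) = +(1829/5).
Reduce top mod 5: now compute (4/5).
Pull out 2^2: since 5 ≡ 5 (mod 8), (2/5) = -1, so (2/5)^2 = +1.
Reached (1/5) = 1. Collecting the sign flips along the way, the symbol is +1.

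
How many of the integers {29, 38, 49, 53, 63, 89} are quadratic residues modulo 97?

3

(29/97) = -1 → non-residue.
(38/97) = -1 → non-residue.
(49/97) = +1 → QR.
(53/97) = +1 → QR.
(63/97) = -1 → non-residue.
(89/97) = +1 → QR.
Total quadratic residues among the 6: 3.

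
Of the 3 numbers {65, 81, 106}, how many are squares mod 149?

(65/149) = -1 → non-residue.
(81/149) = +1 → QR.
(106/149) = -1 → non-residue.
Total quadratic residues among the 3: 1.

1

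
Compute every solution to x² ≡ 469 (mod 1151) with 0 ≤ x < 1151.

Since 1151 ≡ 3 (mod 4), a square root of 469 is 469^((1151+1)/4) = 469^288 mod 1151.
Repeated squaring: 469^2≡120, 469^4≡588, 469^8≡444, 469^16≡315, 469^32≡239, 469^64≡722, 469^128≡1032, 469^256≡349 (mod 1151).
469^288 = 469^(256+32) ≡ 539 (mod 1151).
Check: 539² = 290521 ≡ 469 (mod 1151). The two roots are 539 and 612.

539, 612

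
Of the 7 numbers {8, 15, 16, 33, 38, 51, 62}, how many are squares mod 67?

(8/67) = -1 → non-residue.
(15/67) = +1 → QR.
(16/67) = +1 → QR.
(33/67) = +1 → QR.
(38/67) = -1 → non-residue.
(51/67) = -1 → non-residue.
(62/67) = +1 → QR.
Total quadratic residues among the 7: 4.

4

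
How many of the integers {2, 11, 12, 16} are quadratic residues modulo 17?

(2/17) = +1 → QR.
(11/17) = -1 → non-residue.
(12/17) = -1 → non-residue.
(16/17) = +1 → QR.
Total quadratic residues among the 4: 2.

2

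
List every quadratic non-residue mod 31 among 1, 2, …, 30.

3, 6, 11, 12, 13, 15, 17, 21, 22, 23, 24, 26, 27, 29, 30

Square k = 1,…,15 (k and 31−k give the same square):
1²=1, 2²=4, 3²=9, 4²=16, 5²=25, 6²≡5, 7²≡18, 8²≡2, 9²≡19, 10²≡7, 11²≡28, 12²≡20, 13²≡14, 14²≡10, 15²≡8 (mod 31).
The residues are {1, 2, 4, 5, 7, 8, 9, 10, 14, 16, 18, 19, 20, 25, 28}; the non-residues are the remaining 15 nonzero classes.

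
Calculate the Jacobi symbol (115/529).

Reciprocity: 115 ≡ 3 and 529 ≡ 1 (mod 4), so (115/529) = +(529/115).
Reduce top mod 115: now compute (69/115).
Reciprocity: 69 ≡ 1 and 115 ≡ 3 (mod 4), so (69/115) = +(115/69).
Reduce top mod 69: now compute (46/69).
Pull out 2: since 69 ≡ 5 (mod 8), (2/69) = -1.
Reciprocity: 23 ≡ 3 and 69 ≡ 1 (mod 4), so (23/69) = +(69/23).
Reduce top mod 23: now compute (0/23).
Top reduces to 0: gcd > 1, so the symbol is 0.

0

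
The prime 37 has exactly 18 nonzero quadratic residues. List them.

1,3,4,7,9,10,11,12,16,21,25,26,27,28,30,33,34,36

Square k = 1,…,18 (k and 37−k give the same square):
1²=1, 2²=4, 3²=9, 4²=16, 5²=25, 6²=36, 7²≡12, 8²≡27, 9²≡7, 10²≡26, 11²≡10, 12²≡33, 13²≡21, 14²≡11, 15²≡3, 16²≡34, 17²≡30, 18²≡28 (mod 37).
So the quadratic residues mod 37 are {1, 3, 4, 7, 9, 10, 11, 12, 16, 21, 25, 26, 27, 28, 30, 33, 34, 36}.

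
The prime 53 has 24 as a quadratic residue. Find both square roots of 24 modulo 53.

53 ≡ 1 (mod 4), so we find a root by search.
Trying successive values, 17² = 289 ≡ 24 (mod 53). The other root is 53 − 17 = 36.

17, 36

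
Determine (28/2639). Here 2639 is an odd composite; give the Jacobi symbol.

Pull out 2^2: since 2639 ≡ 7 (mod 8), (2/2639) = +1, so (2/2639)^2 = +1.
Reciprocity: 7 ≡ 3 and 2639 ≡ 3 (mod 4), so (7/2639) = −(2639/7).
Reduce top mod 7: now compute (0/7).
Top reduces to 0: gcd > 1, so the symbol is 0.

0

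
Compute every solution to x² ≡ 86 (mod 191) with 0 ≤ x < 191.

Since 191 ≡ 3 (mod 4), a square root of 86 is 86^((191+1)/4) = 86^48 mod 191.
Repeated squaring: 86^2≡138, 86^4≡135, 86^8≡80, 86^16≡97, 86^32≡50 (mod 191).
86^48 = 86^(32+16) ≡ 75 (mod 191).
Check: 75² = 5625 ≡ 86 (mod 191). The two roots are 75 and 116.

75, 116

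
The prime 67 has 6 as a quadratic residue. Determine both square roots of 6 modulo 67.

Since 67 ≡ 3 (mod 4), a square root of 6 is 6^((67+1)/4) = 6^17 mod 67.
Repeated squaring: 6^2≡36, 6^4≡23, 6^8≡60, 6^16≡49 (mod 67).
6^17 = 6^(16+1) ≡ 26 (mod 67).
Check: 26² = 676 ≡ 6 (mod 67). The two roots are 26 and 41.

26, 41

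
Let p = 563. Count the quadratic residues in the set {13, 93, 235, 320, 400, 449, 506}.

3

(13/563) = +1 → QR.
(93/563) = -1 → non-residue.
(235/563) = -1 → non-residue.
(320/563) = -1 → non-residue.
(400/563) = +1 → QR.
(449/563) = +1 → QR.
(506/563) = -1 → non-residue.
Total quadratic residues among the 7: 3.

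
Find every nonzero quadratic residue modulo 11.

Square k = 1,…,5 (k and 11−k give the same square):
1²=1, 2²=4, 3²=9, 4²≡5, 5²≡3 (mod 11).
So the quadratic residues mod 11 are {1, 3, 4, 5, 9}.

1 3 4 5 9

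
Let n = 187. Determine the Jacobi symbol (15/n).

1

Reciprocity: 15 ≡ 3 and 187 ≡ 3 (mod 4), so (15/187) = −(187/15).
Reduce top mod 15: now compute (7/15).
Reciprocity: 7 ≡ 3 and 15 ≡ 3 (mod 4), so (7/15) = −(15/7).
Reduce top mod 7: now compute (1/7).
Reached (1/7) = 1. Collecting the sign flips along the way, the symbol is +1.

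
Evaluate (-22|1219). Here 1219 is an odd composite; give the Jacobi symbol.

First reduce: -22 ≡ 1197 (mod 1219).
Reciprocity: 1197 ≡ 1 and 1219 ≡ 3 (mod 4), so (1197/1219) = +(1219/1197).
Reduce top mod 1197: now compute (22/1197).
Pull out 2: since 1197 ≡ 5 (mod 8), (2/1197) = -1.
Reciprocity: 11 ≡ 3 and 1197 ≡ 1 (mod 4), so (11/1197) = +(1197/11).
Reduce top mod 11: now compute (9/11).
Reciprocity: 9 ≡ 1 and 11 ≡ 3 (mod 4), so (9/11) = +(11/9).
Reduce top mod 9: now compute (2/9).
Pull out 2: since 9 ≡ 1 (mod 8), (2/9) = +1.
Reached (1/9) = 1. Collecting the sign flips along the way, the symbol is -1.

-1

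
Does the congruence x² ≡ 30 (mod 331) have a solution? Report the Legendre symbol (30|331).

1

Pull out 2: since 331 ≡ 3 (mod 8), (2/331) = -1.
Reciprocity: 15 ≡ 3 and 331 ≡ 3 (mod 4), so (15/331) = −(331/15).
Reduce top mod 15: now compute (1/15).
Reached (1/15) = 1. Collecting the sign flips along the way, the symbol is +1.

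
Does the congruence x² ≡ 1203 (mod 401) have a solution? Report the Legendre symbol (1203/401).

0

First reduce: 1203 ≡ 0 (mod 401).
Top reduces to 0: gcd > 1, so the symbol is 0.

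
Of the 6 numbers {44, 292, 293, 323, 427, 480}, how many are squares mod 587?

(44/587) = -1 → non-residue.
(292/587) = +1 → QR.
(293/587) = +1 → QR.
(323/587) = -1 → non-residue.
(427/587) = -1 → non-residue.
(480/587) = +1 → QR.
Total quadratic residues among the 6: 3.

3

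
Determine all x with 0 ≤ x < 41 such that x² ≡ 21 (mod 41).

12, 29

41 ≡ 1 (mod 4), so we find a root by search.
Trying successive values, 12² = 144 ≡ 21 (mod 41). The other root is 41 − 12 = 29.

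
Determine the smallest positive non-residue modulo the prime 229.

2

(2/229) = −1, so 2 is the smallest positive non-residue mod 229.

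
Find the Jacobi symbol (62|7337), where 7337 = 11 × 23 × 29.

Pull out 2: since 7337 ≡ 1 (mod 8), (2/7337) = +1.
Reciprocity: 31 ≡ 3 and 7337 ≡ 1 (mod 4), so (31/7337) = +(7337/31).
Reduce top mod 31: now compute (21/31).
Reciprocity: 21 ≡ 1 and 31 ≡ 3 (mod 4), so (21/31) = +(31/21).
Reduce top mod 21: now compute (10/21).
Pull out 2: since 21 ≡ 5 (mod 8), (2/21) = -1.
Reciprocity: 5 ≡ 1 and 21 ≡ 1 (mod 4), so (5/21) = +(21/5).
Reduce top mod 5: now compute (1/5).
Reached (1/5) = 1. Collecting the sign flips along the way, the symbol is -1.

-1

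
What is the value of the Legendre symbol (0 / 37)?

0

Top reduces to 0: gcd > 1, so the symbol is 0.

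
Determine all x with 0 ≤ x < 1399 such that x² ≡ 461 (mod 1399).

575, 824

Since 1399 ≡ 3 (mod 4), a square root of 461 is 461^((1399+1)/4) = 461^350 mod 1399.
Repeated squaring: 461^2≡1272, 461^4≡740, 461^8≡591, 461^16≡930, 461^32≡318, 461^64≡396, 461^128≡128, 461^256≡995 (mod 1399).
461^350 = 461^(256+64+16+8+4+2) ≡ 575 (mod 1399).
Check: 575² = 330625 ≡ 461 (mod 1399). The two roots are 575 and 824.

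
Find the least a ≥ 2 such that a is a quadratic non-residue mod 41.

3

(2/41) = +1, so 2 is a residue.
(3/41) = −1, so 3 is the smallest positive non-residue mod 41.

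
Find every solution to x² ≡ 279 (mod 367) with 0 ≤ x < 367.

131, 236

Since 367 ≡ 3 (mod 4), a square root of 279 is 279^((367+1)/4) = 279^92 mod 367.
Repeated squaring: 279^2≡37, 279^4≡268, 279^8≡259, 279^16≡287, 279^32≡161, 279^64≡231 (mod 367).
279^92 = 279^(64+16+8+4) ≡ 236 (mod 367).
Check: 236² = 55696 ≡ 279 (mod 367). The two roots are 131 and 236.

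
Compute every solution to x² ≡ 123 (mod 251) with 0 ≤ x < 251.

Since 251 ≡ 3 (mod 4), a square root of 123 is 123^((251+1)/4) = 123^63 mod 251.
Repeated squaring: 123^2≡69, 123^4≡243, 123^8≡64, 123^16≡80, 123^32≡125 (mod 251).
123^63 = 123^(32+16+8+4+2+1) ≡ 25 (mod 251).
Check: 25² = 625 ≡ 123 (mod 251). The two roots are 25 and 226.

25, 226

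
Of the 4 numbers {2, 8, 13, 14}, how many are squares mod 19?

(2/19) = -1 → non-residue.
(8/19) = -1 → non-residue.
(13/19) = -1 → non-residue.
(14/19) = -1 → non-residue.
Total quadratic residues among the 4: 0.

0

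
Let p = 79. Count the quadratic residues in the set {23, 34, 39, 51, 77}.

(23/79) = +1 → QR.
(34/79) = -1 → non-residue.
(39/79) = -1 → non-residue.
(51/79) = +1 → QR.
(77/79) = -1 → non-residue.
Total quadratic residues among the 5: 2.

2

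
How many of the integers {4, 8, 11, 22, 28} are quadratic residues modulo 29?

(4/29) = +1 → QR.
(8/29) = -1 → non-residue.
(11/29) = -1 → non-residue.
(22/29) = +1 → QR.
(28/29) = +1 → QR.
Total quadratic residues among the 5: 3.

3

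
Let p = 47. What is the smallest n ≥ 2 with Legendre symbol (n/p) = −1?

5

(2/47) = +1, so 2 is a residue.
(3/47) = +1, so 3 is a residue.
(4/47) = +1, so 4 is a residue.
(5/47) = −1, so 5 is the smallest positive non-residue mod 47.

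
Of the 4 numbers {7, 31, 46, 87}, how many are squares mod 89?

1

(7/89) = -1 → non-residue.
(31/89) = -1 → non-residue.
(46/89) = -1 → non-residue.
(87/89) = +1 → QR.
Total quadratic residues among the 4: 1.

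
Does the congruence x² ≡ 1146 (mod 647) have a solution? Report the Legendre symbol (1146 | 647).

First reduce: 1146 ≡ 499 (mod 647).
Reciprocity: 499 ≡ 3 and 647 ≡ 3 (mod 4), so (499/647) = −(647/499).
Reduce top mod 499: now compute (148/499).
Pull out 2^2: since 499 ≡ 3 (mod 8), (2/499) = -1, so (2/499)^2 = +1.
Reciprocity: 37 ≡ 1 and 499 ≡ 3 (mod 4), so (37/499) = +(499/37).
Reduce top mod 37: now compute (18/37).
Pull out 2: since 37 ≡ 5 (mod 8), (2/37) = -1.
Reciprocity: 9 ≡ 1 and 37 ≡ 1 (mod 4), so (9/37) = +(37/9).
Reduce top mod 9: now compute (1/9).
Reached (1/9) = 1. Collecting the sign flips along the way, the symbol is +1.

1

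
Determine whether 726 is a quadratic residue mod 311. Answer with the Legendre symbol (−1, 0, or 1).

First reduce: 726 ≡ 104 (mod 311).
Pull out 2^3: since 311 ≡ 7 (mod 8), (2/311) = +1, so (2/311)^3 = +1.
Reciprocity: 13 ≡ 1 and 311 ≡ 3 (mod 4), so (13/311) = +(311/13).
Reduce top mod 13: now compute (12/13).
Pull out 2^2: since 13 ≡ 5 (mod 8), (2/13) = -1, so (2/13)^2 = +1.
Reciprocity: 3 ≡ 3 and 13 ≡ 1 (mod 4), so (3/13) = +(13/3).
Reduce top mod 3: now compute (1/3).
Reached (1/3) = 1. Collecting the sign flips along the way, the symbol is +1.

1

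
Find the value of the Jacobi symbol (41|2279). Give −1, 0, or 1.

Reciprocity: 41 ≡ 1 and 2279 ≡ 3 (mod 4), so (41/2279) = +(2279/41).
Reduce top mod 41: now compute (24/41).
Pull out 2^3: since 41 ≡ 1 (mod 8), (2/41) = +1, so (2/41)^3 = +1.
Reciprocity: 3 ≡ 3 and 41 ≡ 1 (mod 4), so (3/41) = +(41/3).
Reduce top mod 3: now compute (2/3).
Pull out 2: since 3 ≡ 3 (mod 8), (2/3) = -1.
Reached (1/3) = 1. Collecting the sign flips along the way, the symbol is -1.

-1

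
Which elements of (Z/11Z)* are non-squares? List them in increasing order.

2 6 7 8 10

Square k = 1,…,5 (k and 11−k give the same square):
1²=1, 2²=4, 3²=9, 4²≡5, 5²≡3 (mod 11).
The residues are {1, 3, 4, 5, 9}; the non-residues are the remaining 5 nonzero classes.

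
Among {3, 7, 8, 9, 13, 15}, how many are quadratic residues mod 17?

(3/17) = -1 → non-residue.
(7/17) = -1 → non-residue.
(8/17) = +1 → QR.
(9/17) = +1 → QR.
(13/17) = +1 → QR.
(15/17) = +1 → QR.
Total quadratic residues among the 6: 4.

4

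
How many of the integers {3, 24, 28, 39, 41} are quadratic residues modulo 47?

3

(3/47) = +1 → QR.
(24/47) = +1 → QR.
(28/47) = +1 → QR.
(39/47) = -1 → non-residue.
(41/47) = -1 → non-residue.
Total quadratic residues among the 5: 3.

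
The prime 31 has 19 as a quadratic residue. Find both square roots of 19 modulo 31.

9, 22

Since 31 ≡ 3 (mod 4), a square root of 19 is 19^((31+1)/4) = 19^8 mod 31.
Repeated squaring: 19^2≡20, 19^4≡28, 19^8≡9 (mod 31).
19^8 = 19^(8) ≡ 9 (mod 31).
Check: 9² = 81 ≡ 19 (mod 31). The two roots are 9 and 22.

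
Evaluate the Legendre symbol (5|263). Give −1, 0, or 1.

Euler's criterion: (5/263) ≡ 5^131 (mod 263).
5^2 ≡ 25 (mod 263)
5^4 ≡ 99 (mod 263)
5^8 ≡ 70 (mod 263)
5^16 ≡ 166 (mod 263)
5^32 ≡ 204 (mod 263)
5^64 ≡ 62 (mod 263)
5^128 ≡ 162 (mod 263)
5^131 = 5^(128+2+1) ≡ 262 (mod 263).
Result is 262 ≡ −1, so (5/263) = −1.

-1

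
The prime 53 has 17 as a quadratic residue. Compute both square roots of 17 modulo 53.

21, 32

53 ≡ 1 (mod 4), so we find a root by search.
Trying successive values, 21² = 441 ≡ 17 (mod 53). The other root is 53 − 21 = 32.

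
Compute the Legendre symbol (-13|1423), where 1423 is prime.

1

First reduce: -13 ≡ 1410 (mod 1423).
Pull out 2: since 1423 ≡ 7 (mod 8), (2/1423) = +1.
Reciprocity: 705 ≡ 1 and 1423 ≡ 3 (mod 4), so (705/1423) = +(1423/705).
Reduce top mod 705: now compute (13/705).
Reciprocity: 13 ≡ 1 and 705 ≡ 1 (mod 4), so (13/705) = +(705/13).
Reduce top mod 13: now compute (3/13).
Reciprocity: 3 ≡ 3 and 13 ≡ 1 (mod 4), so (3/13) = +(13/3).
Reduce top mod 3: now compute (1/3).
Reached (1/3) = 1. Collecting the sign flips along the way, the symbol is +1.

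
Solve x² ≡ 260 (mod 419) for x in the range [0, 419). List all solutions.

44, 375

Since 419 ≡ 3 (mod 4), a square root of 260 is 260^((419+1)/4) = 260^105 mod 419.
Repeated squaring: 260^2≡141, 260^4≡188, 260^8≡148, 260^16≡116, 260^32≡48, 260^64≡209 (mod 419).
260^105 = 260^(64+32+8+1) ≡ 375 (mod 419).
Check: 375² = 140625 ≡ 260 (mod 419). The two roots are 44 and 375.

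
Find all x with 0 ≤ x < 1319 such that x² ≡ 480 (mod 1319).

544, 775

Since 1319 ≡ 3 (mod 4), a square root of 480 is 480^((1319+1)/4) = 480^330 mod 1319.
Repeated squaring: 480^2≡894, 480^4≡1241, 480^8≡808, 480^16≡1278, 480^32≡362, 480^64≡463, 480^128≡691, 480^256≡3 (mod 1319).
480^330 = 480^(256+64+8+2) ≡ 775 (mod 1319).
Check: 775² = 600625 ≡ 480 (mod 1319). The two roots are 544 and 775.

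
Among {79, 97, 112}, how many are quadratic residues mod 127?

1

(79/127) = +1 → QR.
(97/127) = -1 → non-residue.
(112/127) = -1 → non-residue.
Total quadratic residues among the 3: 1.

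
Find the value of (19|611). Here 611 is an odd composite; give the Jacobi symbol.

Reciprocity: 19 ≡ 3 and 611 ≡ 3 (mod 4), so (19/611) = −(611/19).
Reduce top mod 19: now compute (3/19).
Reciprocity: 3 ≡ 3 and 19 ≡ 3 (mod 4), so (3/19) = −(19/3).
Reduce top mod 3: now compute (1/3).
Reached (1/3) = 1. Collecting the sign flips along the way, the symbol is +1.

1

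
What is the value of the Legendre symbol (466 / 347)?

Euler's criterion: (466/347) ≡ 119^173 (mod 347).
119^2 ≡ 281 (mod 347)
119^4 ≡ 192 (mod 347)
119^8 ≡ 82 (mod 347)
119^16 ≡ 131 (mod 347)
119^32 ≡ 158 (mod 347)
119^64 ≡ 327 (mod 347)
119^128 ≡ 53 (mod 347)
119^173 = 119^(128+32+8+4+1) ≡ 1 (mod 347).
Result is 1, so (466/347) = 1.

1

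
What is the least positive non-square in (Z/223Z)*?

3

(2/223) = +1, so 2 is a residue.
(3/223) = −1, so 3 is the smallest positive non-residue mod 223.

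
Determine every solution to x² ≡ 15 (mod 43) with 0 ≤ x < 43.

Since 43 ≡ 3 (mod 4), a square root of 15 is 15^((43+1)/4) = 15^11 mod 43.
Repeated squaring: 15^2≡10, 15^4≡14, 15^8≡24 (mod 43).
15^11 = 15^(8+2+1) ≡ 31 (mod 43).
Check: 31² = 961 ≡ 15 (mod 43). The two roots are 12 and 31.

12, 31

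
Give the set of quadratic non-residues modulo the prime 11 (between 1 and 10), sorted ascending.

Square k = 1,…,5 (k and 11−k give the same square):
1²=1, 2²=4, 3²=9, 4²≡5, 5²≡3 (mod 11).
The residues are {1, 3, 4, 5, 9}; the non-residues are the remaining 5 nonzero classes.

2,6,7,8,10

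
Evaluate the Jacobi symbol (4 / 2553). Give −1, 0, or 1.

1

Pull out 2^2: since 2553 ≡ 1 (mod 8), (2/2553) = +1, so (2/2553)^2 = +1.
Reached (1/2553) = 1. Collecting the sign flips along the way, the symbol is +1.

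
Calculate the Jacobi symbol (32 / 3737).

1

Pull out 2^5: since 3737 ≡ 1 (mod 8), (2/3737) = +1, so (2/3737)^5 = +1.
Reached (1/3737) = 1. Collecting the sign flips along the way, the symbol is +1.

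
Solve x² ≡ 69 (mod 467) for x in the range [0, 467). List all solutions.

Since 467 ≡ 3 (mod 4), a square root of 69 is 69^((467+1)/4) = 69^117 mod 467.
Repeated squaring: 69^2≡91, 69^4≡342, 69^8≡214, 69^16≡30, 69^32≡433, 69^64≡222 (mod 467).
69^117 = 69^(64+32+16+4+1) ≡ 97 (mod 467).
Check: 97² = 9409 ≡ 69 (mod 467). The two roots are 97 and 370.

97, 370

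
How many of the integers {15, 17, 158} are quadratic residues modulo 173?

2

(15/173) = +1 → QR.
(17/173) = -1 → non-residue.
(158/173) = +1 → QR.
Total quadratic residues among the 3: 2.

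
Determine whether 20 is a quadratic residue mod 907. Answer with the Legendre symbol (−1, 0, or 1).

Pull out 2^2: since 907 ≡ 3 (mod 8), (2/907) = -1, so (2/907)^2 = +1.
Reciprocity: 5 ≡ 1 and 907 ≡ 3 (mod 4), so (5/907) = +(907/5).
Reduce top mod 5: now compute (2/5).
Pull out 2: since 5 ≡ 5 (mod 8), (2/5) = -1.
Reached (1/5) = 1. Collecting the sign flips along the way, the symbol is -1.

-1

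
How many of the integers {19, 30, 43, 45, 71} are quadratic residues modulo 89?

(19/89) = -1 → non-residue.
(30/89) = -1 → non-residue.
(43/89) = -1 → non-residue.
(45/89) = +1 → QR.
(71/89) = +1 → QR.
Total quadratic residues among the 5: 2.

2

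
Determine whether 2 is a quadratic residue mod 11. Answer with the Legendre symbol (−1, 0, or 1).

Pull out 2: since 11 ≡ 3 (mod 8), (2/11) = -1.
Reached (1/11) = 1. Collecting the sign flips along the way, the symbol is -1.

-1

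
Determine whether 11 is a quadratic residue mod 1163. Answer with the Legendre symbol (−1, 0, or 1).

1

Reciprocity: 11 ≡ 3 and 1163 ≡ 3 (mod 4), so (11/1163) = −(1163/11).
Reduce top mod 11: now compute (8/11).
Pull out 2^3: since 11 ≡ 3 (mod 8), (2/11) = -1, so (2/11)^3 = -1.
Reached (1/11) = 1. Collecting the sign flips along the way, the symbol is +1.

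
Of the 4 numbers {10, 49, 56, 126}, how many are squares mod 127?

1

(10/127) = -1 → non-residue.
(49/127) = +1 → QR.
(56/127) = -1 → non-residue.
(126/127) = -1 → non-residue.
Total quadratic residues among the 4: 1.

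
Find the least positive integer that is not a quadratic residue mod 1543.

(2/1543) = +1, so 2 is a residue.
(3/1543) = −1, so 3 is the smallest positive non-residue mod 1543.

3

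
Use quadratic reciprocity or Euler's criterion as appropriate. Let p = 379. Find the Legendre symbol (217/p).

1

Euler's criterion: (217/379) ≡ 217^189 (mod 379).
217^2 ≡ 93 (mod 379)
217^4 ≡ 311 (mod 379)
217^8 ≡ 76 (mod 379)
217^16 ≡ 91 (mod 379)
217^32 ≡ 322 (mod 379)
217^64 ≡ 217 (mod 379)
217^128 ≡ 93 (mod 379)
217^189 = 217^(128+32+16+8+4+1) ≡ 1 (mod 379).
Result is 1, so (217/379) = 1.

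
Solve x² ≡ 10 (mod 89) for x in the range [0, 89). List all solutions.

30, 59

89 ≡ 1 (mod 4), so we find a root by search.
Trying successive values, 30² = 900 ≡ 10 (mod 89). The other root is 89 − 30 = 59.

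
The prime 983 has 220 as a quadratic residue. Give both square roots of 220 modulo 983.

429, 554

Since 983 ≡ 3 (mod 4), a square root of 220 is 220^((983+1)/4) = 220^246 mod 983.
Repeated squaring: 220^2≡233, 220^4≡224, 220^8≡43, 220^16≡866, 220^32≡910, 220^64≡414, 220^128≡354 (mod 983).
220^246 = 220^(128+64+32+16+4+2) ≡ 429 (mod 983).
Check: 429² = 184041 ≡ 220 (mod 983). The two roots are 429 and 554.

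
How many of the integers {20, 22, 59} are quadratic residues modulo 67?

2

(20/67) = -1 → non-residue.
(22/67) = +1 → QR.
(59/67) = +1 → QR.
Total quadratic residues among the 3: 2.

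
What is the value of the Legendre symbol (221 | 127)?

Euler's criterion: (221/127) ≡ 94^63 (mod 127).
94^2 ≡ 73 (mod 127)
94^4 ≡ 122 (mod 127)
94^8 ≡ 25 (mod 127)
94^16 ≡ 117 (mod 127)
94^32 ≡ 100 (mod 127)
94^63 = 94^(32+16+8+4+2+1) ≡ 1 (mod 127).
Result is 1, so (221/127) = 1.

1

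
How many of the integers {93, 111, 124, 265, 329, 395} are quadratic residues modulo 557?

(93/557) = +1 → QR.
(111/557) = +1 → QR.
(124/557) = -1 → non-residue.
(265/557) = +1 → QR.
(329/557) = -1 → non-residue.
(395/557) = -1 → non-residue.
Total quadratic residues among the 6: 3.

3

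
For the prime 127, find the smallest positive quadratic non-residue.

3

(2/127) = +1, so 2 is a residue.
(3/127) = −1, so 3 is the smallest positive non-residue mod 127.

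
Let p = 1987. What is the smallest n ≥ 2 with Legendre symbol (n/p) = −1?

(2/1987) = −1, so 2 is the smallest positive non-residue mod 1987.

2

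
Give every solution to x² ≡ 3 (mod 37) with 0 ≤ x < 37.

37 ≡ 1 (mod 4), so we find a root by search.
Trying successive values, 15² = 225 ≡ 3 (mod 37). The other root is 37 − 15 = 22.

15, 22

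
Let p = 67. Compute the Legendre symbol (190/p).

First reduce: 190 ≡ 56 (mod 67).
Pull out 2^3: since 67 ≡ 3 (mod 8), (2/67) = -1, so (2/67)^3 = -1.
Reciprocity: 7 ≡ 3 and 67 ≡ 3 (mod 4), so (7/67) = −(67/7).
Reduce top mod 7: now compute (4/7).
Pull out 2^2: since 7 ≡ 7 (mod 8), (2/7) = +1, so (2/7)^2 = +1.
Reached (1/7) = 1. Collecting the sign flips along the way, the symbol is +1.

1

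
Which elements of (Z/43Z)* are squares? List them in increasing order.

Square k = 1,…,21 (k and 43−k give the same square):
1²=1, 2²=4, 3²=9, 4²=16, 5²=25, 6²=36, 7²≡6, 8²≡21, 9²≡38, 10²≡14, 11²≡35, 12²≡15, 13²≡40, 14²≡24, 15²≡10, 16²≡41, 17²≡31, 18²≡23, 19²≡17, 20²≡13, 21²≡11 (mod 43).
So the quadratic residues mod 43 are {1, 4, 6, 9, 10, 11, 13, 14, 15, 16, 17, 21, 23, 24, 25, 31, 35, 36, 38, 40, 41}.

1 4 6 9 10 11 13 14 15 16 17 21 23 24 25 31 35 36 38 40 41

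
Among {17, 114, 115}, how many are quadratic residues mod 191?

(17/191) = +1 → QR.
(114/191) = -1 → non-residue.
(115/191) = +1 → QR.
Total quadratic residues among the 3: 2.

2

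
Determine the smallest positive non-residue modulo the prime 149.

(2/149) = −1, so 2 is the smallest positive non-residue mod 149.

2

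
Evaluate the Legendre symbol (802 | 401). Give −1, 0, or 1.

First reduce: 802 ≡ 0 (mod 401).
Top reduces to 0: gcd > 1, so the symbol is 0.

0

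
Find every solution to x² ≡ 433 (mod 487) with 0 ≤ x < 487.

Since 487 ≡ 3 (mod 4), a square root of 433 is 433^((487+1)/4) = 433^122 mod 487.
Repeated squaring: 433^2≡481, 433^4≡36, 433^8≡322, 433^16≡440, 433^32≡261, 433^64≡428 (mod 487).
433^122 = 433^(64+32+16+8+2) ≡ 162 (mod 487).
Check: 162² = 26244 ≡ 433 (mod 487). The two roots are 162 and 325.

162, 325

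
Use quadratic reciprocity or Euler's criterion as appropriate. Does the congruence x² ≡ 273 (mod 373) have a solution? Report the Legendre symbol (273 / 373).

Euler's criterion: (273/373) ≡ 273^186 (mod 373).
273^2 ≡ 302 (mod 373)
273^4 ≡ 192 (mod 373)
273^8 ≡ 310 (mod 373)
273^16 ≡ 239 (mod 373)
273^32 ≡ 52 (mod 373)
273^64 ≡ 93 (mod 373)
273^128 ≡ 70 (mod 373)
273^186 = 273^(128+32+16+8+2) ≡ 1 (mod 373).
Result is 1, so (273/373) = 1.

1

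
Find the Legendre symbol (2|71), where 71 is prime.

Pull out 2: since 71 ≡ 7 (mod 8), (2/71) = +1.
Reached (1/71) = 1. Collecting the sign flips along the way, the symbol is +1.

1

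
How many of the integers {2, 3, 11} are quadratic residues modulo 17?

(2/17) = +1 → QR.
(3/17) = -1 → non-residue.
(11/17) = -1 → non-residue.
Total quadratic residues among the 3: 1.

1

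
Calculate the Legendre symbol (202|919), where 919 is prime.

-1

Euler's criterion: (202/919) ≡ 202^459 (mod 919).
202^2 ≡ 368 (mod 919)
202^4 ≡ 331 (mod 919)
202^8 ≡ 200 (mod 919)
202^16 ≡ 483 (mod 919)
202^32 ≡ 782 (mod 919)
202^64 ≡ 389 (mod 919)
202^128 ≡ 605 (mod 919)
202^256 ≡ 263 (mod 919)
202^459 = 202^(256+128+64+8+2+1) ≡ 918 (mod 919).
Result is 918 ≡ −1, so (202/919) = −1.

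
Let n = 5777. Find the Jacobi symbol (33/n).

Reciprocity: 33 ≡ 1 and 5777 ≡ 1 (mod 4), so (33/5777) = +(5777/33).
Reduce top mod 33: now compute (2/33).
Pull out 2: since 33 ≡ 1 (mod 8), (2/33) = +1.
Reached (1/33) = 1. Collecting the sign flips along the way, the symbol is +1.

1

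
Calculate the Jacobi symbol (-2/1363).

1

First reduce: -2 ≡ 1361 (mod 1363).
Reciprocity: 1361 ≡ 1 and 1363 ≡ 3 (mod 4), so (1361/1363) = +(1363/1361).
Reduce top mod 1361: now compute (2/1361).
Pull out 2: since 1361 ≡ 1 (mod 8), (2/1361) = +1.
Reached (1/1361) = 1. Collecting the sign flips along the way, the symbol is +1.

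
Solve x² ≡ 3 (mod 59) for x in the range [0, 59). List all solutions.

Since 59 ≡ 3 (mod 4), a square root of 3 is 3^((59+1)/4) = 3^15 mod 59.
Repeated squaring: 3^2≡9, 3^4≡22, 3^8≡12 (mod 59).
3^15 = 3^(8+4+2+1) ≡ 48 (mod 59).
Check: 48² = 2304 ≡ 3 (mod 59). The two roots are 11 and 48.

11, 48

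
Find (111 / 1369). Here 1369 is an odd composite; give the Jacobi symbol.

Reciprocity: 111 ≡ 3 and 1369 ≡ 1 (mod 4), so (111/1369) = +(1369/111).
Reduce top mod 111: now compute (37/111).
Reciprocity: 37 ≡ 1 and 111 ≡ 3 (mod 4), so (37/111) = +(111/37).
Reduce top mod 37: now compute (0/37).
Top reduces to 0: gcd > 1, so the symbol is 0.

0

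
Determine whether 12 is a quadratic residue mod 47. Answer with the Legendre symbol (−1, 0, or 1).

Pull out 2^2: since 47 ≡ 7 (mod 8), (2/47) = +1, so (2/47)^2 = +1.
Reciprocity: 3 ≡ 3 and 47 ≡ 3 (mod 4), so (3/47) = −(47/3).
Reduce top mod 3: now compute (2/3).
Pull out 2: since 3 ≡ 3 (mod 8), (2/3) = -1.
Reached (1/3) = 1. Collecting the sign flips along the way, the symbol is +1.

1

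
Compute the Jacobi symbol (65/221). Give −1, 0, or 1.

Reciprocity: 65 ≡ 1 and 221 ≡ 1 (mod 4), so (65/221) = +(221/65).
Reduce top mod 65: now compute (26/65).
Pull out 2: since 65 ≡ 1 (mod 8), (2/65) = +1.
Reciprocity: 13 ≡ 1 and 65 ≡ 1 (mod 4), so (13/65) = +(65/13).
Reduce top mod 13: now compute (0/13).
Top reduces to 0: gcd > 1, so the symbol is 0.

0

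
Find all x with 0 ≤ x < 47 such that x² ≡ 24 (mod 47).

Since 47 ≡ 3 (mod 4), a square root of 24 is 24^((47+1)/4) = 24^12 mod 47.
Repeated squaring: 24^2≡12, 24^4≡3, 24^8≡9 (mod 47).
24^12 = 24^(8+4) ≡ 27 (mod 47).
Check: 27² = 729 ≡ 24 (mod 47). The two roots are 20 and 27.

20, 27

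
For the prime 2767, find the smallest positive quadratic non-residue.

3

(2/2767) = +1, so 2 is a residue.
(3/2767) = −1, so 3 is the smallest positive non-residue mod 2767.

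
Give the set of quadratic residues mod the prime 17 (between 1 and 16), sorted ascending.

1, 2, 4, 8, 9, 13, 15, 16

Square k = 1,…,8 (k and 17−k give the same square):
1²=1, 2²=4, 3²=9, 4²=16, 5²≡8, 6²≡2, 7²≡15, 8²≡13 (mod 17).
So the quadratic residues mod 17 are {1, 2, 4, 8, 9, 13, 15, 16}.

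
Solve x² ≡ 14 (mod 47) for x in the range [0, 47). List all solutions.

Since 47 ≡ 3 (mod 4), a square root of 14 is 14^((47+1)/4) = 14^12 mod 47.
Repeated squaring: 14^2≡8, 14^4≡17, 14^8≡7 (mod 47).
14^12 = 14^(8+4) ≡ 25 (mod 47).
Check: 25² = 625 ≡ 14 (mod 47). The two roots are 22 and 25.

22, 25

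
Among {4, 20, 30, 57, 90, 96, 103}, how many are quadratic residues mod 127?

(4/127) = +1 → QR.
(20/127) = -1 → non-residue.
(30/127) = +1 → QR.
(57/127) = -1 → non-residue.
(90/127) = -1 → non-residue.
(96/127) = -1 → non-residue.
(103/127) = +1 → QR.
Total quadratic residues among the 7: 3.

3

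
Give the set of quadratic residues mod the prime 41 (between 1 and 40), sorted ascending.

Square k = 1,…,20 (k and 41−k give the same square):
1²=1, 2²=4, 3²=9, 4²=16, 5²=25, 6²=36, 7²≡8, 8²≡23, 9²≡40, 10²≡18, 11²≡39, 12²≡21, 13²≡5, 14²≡32, 15²≡20, 16²≡10, 17²≡2, 18²≡37, 19²≡33, 20²≡31 (mod 41).
So the quadratic residues mod 41 are {1, 2, 4, 5, 8, 9, 10, 16, 18, 20, 21, 23, 25, 31, 32, 33, 36, 37, 39, 40}.

1, 2, 4, 5, 8, 9, 10, 16, 18, 20, 21, 23, 25, 31, 32, 33, 36, 37, 39, 40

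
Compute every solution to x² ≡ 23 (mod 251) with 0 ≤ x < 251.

104, 147

Since 251 ≡ 3 (mod 4), a square root of 23 is 23^((251+1)/4) = 23^63 mod 251.
Repeated squaring: 23^2≡27, 23^4≡227, 23^8≡74, 23^16≡205, 23^32≡108 (mod 251).
23^63 = 23^(32+16+8+4+2+1) ≡ 147 (mod 251).
Check: 147² = 21609 ≡ 23 (mod 251). The two roots are 104 and 147.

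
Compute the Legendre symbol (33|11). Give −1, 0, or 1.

First reduce: 33 ≡ 0 (mod 11).
Top reduces to 0: gcd > 1, so the symbol is 0.

0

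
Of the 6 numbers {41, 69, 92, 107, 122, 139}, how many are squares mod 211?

4

(41/211) = -1 → non-residue.
(69/211) = +1 → QR.
(92/211) = -1 → non-residue.
(107/211) = +1 → QR.
(122/211) = +1 → QR.
(139/211) = +1 → QR.
Total quadratic residues among the 6: 4.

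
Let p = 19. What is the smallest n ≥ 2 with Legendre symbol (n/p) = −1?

2

(2/19) = −1, so 2 is the smallest positive non-residue mod 19.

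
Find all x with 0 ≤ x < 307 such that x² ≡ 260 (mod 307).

80, 227

Since 307 ≡ 3 (mod 4), a square root of 260 is 260^((307+1)/4) = 260^77 mod 307.
Repeated squaring: 260^2≡60, 260^4≡223, 260^8≡302, 260^16≡25, 260^32≡11, 260^64≡121 (mod 307).
260^77 = 260^(64+8+4+1) ≡ 227 (mod 307).
Check: 227² = 51529 ≡ 260 (mod 307). The two roots are 80 and 227.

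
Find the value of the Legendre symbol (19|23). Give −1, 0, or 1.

-1

Reciprocity: 19 ≡ 3 and 23 ≡ 3 (mod 4), so (19/23) = −(23/19).
Reduce top mod 19: now compute (4/19).
Pull out 2^2: since 19 ≡ 3 (mod 8), (2/19) = -1, so (2/19)^2 = +1.
Reached (1/19) = 1. Collecting the sign flips along the way, the symbol is -1.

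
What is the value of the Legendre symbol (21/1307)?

Reciprocity: 21 ≡ 1 and 1307 ≡ 3 (mod 4), so (21/1307) = +(1307/21).
Reduce top mod 21: now compute (5/21).
Reciprocity: 5 ≡ 1 and 21 ≡ 1 (mod 4), so (5/21) = +(21/5).
Reduce top mod 5: now compute (1/5).
Reached (1/5) = 1. Collecting the sign flips along the way, the symbol is +1.

1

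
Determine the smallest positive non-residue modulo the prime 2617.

5

(2/2617) = +1, so 2 is a residue.
(3/2617) = +1, so 3 is a residue.
(4/2617) = +1, so 4 is a residue.
(5/2617) = −1, so 5 is the smallest positive non-residue mod 2617.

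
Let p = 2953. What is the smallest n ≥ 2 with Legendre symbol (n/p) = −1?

5

(2/2953) = +1, so 2 is a residue.
(3/2953) = +1, so 3 is a residue.
(4/2953) = +1, so 4 is a residue.
(5/2953) = −1, so 5 is the smallest positive non-residue mod 2953.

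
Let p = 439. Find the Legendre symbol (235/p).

Reciprocity: 235 ≡ 3 and 439 ≡ 3 (mod 4), so (235/439) = −(439/235).
Reduce top mod 235: now compute (204/235).
Pull out 2^2: since 235 ≡ 3 (mod 8), (2/235) = -1, so (2/235)^2 = +1.
Reciprocity: 51 ≡ 3 and 235 ≡ 3 (mod 4), so (51/235) = −(235/51).
Reduce top mod 51: now compute (31/51).
Reciprocity: 31 ≡ 3 and 51 ≡ 3 (mod 4), so (31/51) = −(51/31).
Reduce top mod 31: now compute (20/31).
Pull out 2^2: since 31 ≡ 7 (mod 8), (2/31) = +1, so (2/31)^2 = +1.
Reciprocity: 5 ≡ 1 and 31 ≡ 3 (mod 4), so (5/31) = +(31/5).
Reduce top mod 5: now compute (1/5).
Reached (1/5) = 1. Collecting the sign flips along the way, the symbol is -1.

-1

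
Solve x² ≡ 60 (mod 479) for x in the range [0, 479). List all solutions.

73, 406

Since 479 ≡ 3 (mod 4), a square root of 60 is 60^((479+1)/4) = 60^120 mod 479.
Repeated squaring: 60^2≡247, 60^4≡176, 60^8≡320, 60^16≡373, 60^32≡219, 60^64≡61 (mod 479).
60^120 = 60^(64+32+16+8) ≡ 73 (mod 479).
Check: 73² = 5329 ≡ 60 (mod 479). The two roots are 73 and 406.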